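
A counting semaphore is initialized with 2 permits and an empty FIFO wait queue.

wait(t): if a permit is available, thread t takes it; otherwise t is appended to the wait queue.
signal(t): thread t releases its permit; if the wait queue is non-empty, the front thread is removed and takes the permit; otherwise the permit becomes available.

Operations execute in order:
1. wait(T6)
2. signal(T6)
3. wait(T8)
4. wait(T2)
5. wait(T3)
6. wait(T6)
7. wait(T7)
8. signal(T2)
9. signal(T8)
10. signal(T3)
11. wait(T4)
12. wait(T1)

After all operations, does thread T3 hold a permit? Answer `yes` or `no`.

Step 1: wait(T6) -> count=1 queue=[] holders={T6}
Step 2: signal(T6) -> count=2 queue=[] holders={none}
Step 3: wait(T8) -> count=1 queue=[] holders={T8}
Step 4: wait(T2) -> count=0 queue=[] holders={T2,T8}
Step 5: wait(T3) -> count=0 queue=[T3] holders={T2,T8}
Step 6: wait(T6) -> count=0 queue=[T3,T6] holders={T2,T8}
Step 7: wait(T7) -> count=0 queue=[T3,T6,T7] holders={T2,T8}
Step 8: signal(T2) -> count=0 queue=[T6,T7] holders={T3,T8}
Step 9: signal(T8) -> count=0 queue=[T7] holders={T3,T6}
Step 10: signal(T3) -> count=0 queue=[] holders={T6,T7}
Step 11: wait(T4) -> count=0 queue=[T4] holders={T6,T7}
Step 12: wait(T1) -> count=0 queue=[T4,T1] holders={T6,T7}
Final holders: {T6,T7} -> T3 not in holders

Answer: no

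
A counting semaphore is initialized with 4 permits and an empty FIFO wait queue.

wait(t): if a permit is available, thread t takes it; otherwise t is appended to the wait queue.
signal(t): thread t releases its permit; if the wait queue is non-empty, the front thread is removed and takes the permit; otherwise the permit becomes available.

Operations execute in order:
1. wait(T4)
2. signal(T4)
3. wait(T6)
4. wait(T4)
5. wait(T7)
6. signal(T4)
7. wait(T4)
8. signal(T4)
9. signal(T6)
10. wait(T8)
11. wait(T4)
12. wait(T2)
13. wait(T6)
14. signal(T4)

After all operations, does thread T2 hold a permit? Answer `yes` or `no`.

Step 1: wait(T4) -> count=3 queue=[] holders={T4}
Step 2: signal(T4) -> count=4 queue=[] holders={none}
Step 3: wait(T6) -> count=3 queue=[] holders={T6}
Step 4: wait(T4) -> count=2 queue=[] holders={T4,T6}
Step 5: wait(T7) -> count=1 queue=[] holders={T4,T6,T7}
Step 6: signal(T4) -> count=2 queue=[] holders={T6,T7}
Step 7: wait(T4) -> count=1 queue=[] holders={T4,T6,T7}
Step 8: signal(T4) -> count=2 queue=[] holders={T6,T7}
Step 9: signal(T6) -> count=3 queue=[] holders={T7}
Step 10: wait(T8) -> count=2 queue=[] holders={T7,T8}
Step 11: wait(T4) -> count=1 queue=[] holders={T4,T7,T8}
Step 12: wait(T2) -> count=0 queue=[] holders={T2,T4,T7,T8}
Step 13: wait(T6) -> count=0 queue=[T6] holders={T2,T4,T7,T8}
Step 14: signal(T4) -> count=0 queue=[] holders={T2,T6,T7,T8}
Final holders: {T2,T6,T7,T8} -> T2 in holders

Answer: yes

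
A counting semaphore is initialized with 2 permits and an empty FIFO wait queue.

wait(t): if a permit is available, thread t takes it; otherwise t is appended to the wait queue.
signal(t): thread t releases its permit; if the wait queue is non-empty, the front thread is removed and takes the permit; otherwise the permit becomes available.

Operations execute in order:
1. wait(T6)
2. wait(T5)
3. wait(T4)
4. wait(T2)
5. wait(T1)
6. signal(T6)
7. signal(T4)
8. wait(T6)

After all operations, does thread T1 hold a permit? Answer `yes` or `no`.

Step 1: wait(T6) -> count=1 queue=[] holders={T6}
Step 2: wait(T5) -> count=0 queue=[] holders={T5,T6}
Step 3: wait(T4) -> count=0 queue=[T4] holders={T5,T6}
Step 4: wait(T2) -> count=0 queue=[T4,T2] holders={T5,T6}
Step 5: wait(T1) -> count=0 queue=[T4,T2,T1] holders={T5,T6}
Step 6: signal(T6) -> count=0 queue=[T2,T1] holders={T4,T5}
Step 7: signal(T4) -> count=0 queue=[T1] holders={T2,T5}
Step 8: wait(T6) -> count=0 queue=[T1,T6] holders={T2,T5}
Final holders: {T2,T5} -> T1 not in holders

Answer: no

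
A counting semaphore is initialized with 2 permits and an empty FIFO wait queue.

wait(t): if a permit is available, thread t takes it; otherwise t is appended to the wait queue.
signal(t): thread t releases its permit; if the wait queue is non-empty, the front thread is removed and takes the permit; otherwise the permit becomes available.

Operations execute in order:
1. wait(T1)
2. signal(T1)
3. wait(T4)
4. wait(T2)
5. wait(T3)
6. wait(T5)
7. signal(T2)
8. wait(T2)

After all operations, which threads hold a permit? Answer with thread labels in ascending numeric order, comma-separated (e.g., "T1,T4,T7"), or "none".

Answer: T3,T4

Derivation:
Step 1: wait(T1) -> count=1 queue=[] holders={T1}
Step 2: signal(T1) -> count=2 queue=[] holders={none}
Step 3: wait(T4) -> count=1 queue=[] holders={T4}
Step 4: wait(T2) -> count=0 queue=[] holders={T2,T4}
Step 5: wait(T3) -> count=0 queue=[T3] holders={T2,T4}
Step 6: wait(T5) -> count=0 queue=[T3,T5] holders={T2,T4}
Step 7: signal(T2) -> count=0 queue=[T5] holders={T3,T4}
Step 8: wait(T2) -> count=0 queue=[T5,T2] holders={T3,T4}
Final holders: T3,T4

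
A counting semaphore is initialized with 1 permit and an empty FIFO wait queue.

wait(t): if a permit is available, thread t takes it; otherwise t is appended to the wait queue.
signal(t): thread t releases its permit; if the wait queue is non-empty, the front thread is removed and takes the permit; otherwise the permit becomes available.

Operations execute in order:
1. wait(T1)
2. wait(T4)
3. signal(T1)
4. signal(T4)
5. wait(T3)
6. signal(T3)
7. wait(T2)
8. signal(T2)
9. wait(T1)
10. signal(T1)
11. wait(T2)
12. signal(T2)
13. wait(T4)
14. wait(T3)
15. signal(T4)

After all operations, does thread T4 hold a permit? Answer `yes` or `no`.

Step 1: wait(T1) -> count=0 queue=[] holders={T1}
Step 2: wait(T4) -> count=0 queue=[T4] holders={T1}
Step 3: signal(T1) -> count=0 queue=[] holders={T4}
Step 4: signal(T4) -> count=1 queue=[] holders={none}
Step 5: wait(T3) -> count=0 queue=[] holders={T3}
Step 6: signal(T3) -> count=1 queue=[] holders={none}
Step 7: wait(T2) -> count=0 queue=[] holders={T2}
Step 8: signal(T2) -> count=1 queue=[] holders={none}
Step 9: wait(T1) -> count=0 queue=[] holders={T1}
Step 10: signal(T1) -> count=1 queue=[] holders={none}
Step 11: wait(T2) -> count=0 queue=[] holders={T2}
Step 12: signal(T2) -> count=1 queue=[] holders={none}
Step 13: wait(T4) -> count=0 queue=[] holders={T4}
Step 14: wait(T3) -> count=0 queue=[T3] holders={T4}
Step 15: signal(T4) -> count=0 queue=[] holders={T3}
Final holders: {T3} -> T4 not in holders

Answer: no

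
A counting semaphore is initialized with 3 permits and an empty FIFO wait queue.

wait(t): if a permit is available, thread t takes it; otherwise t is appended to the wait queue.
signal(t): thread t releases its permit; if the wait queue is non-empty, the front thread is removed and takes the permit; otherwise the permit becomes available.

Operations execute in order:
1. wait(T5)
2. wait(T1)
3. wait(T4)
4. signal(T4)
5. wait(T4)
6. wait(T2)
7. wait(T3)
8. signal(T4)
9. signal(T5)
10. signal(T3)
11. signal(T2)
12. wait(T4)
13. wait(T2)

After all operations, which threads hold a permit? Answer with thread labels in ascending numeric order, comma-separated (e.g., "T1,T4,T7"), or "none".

Answer: T1,T2,T4

Derivation:
Step 1: wait(T5) -> count=2 queue=[] holders={T5}
Step 2: wait(T1) -> count=1 queue=[] holders={T1,T5}
Step 3: wait(T4) -> count=0 queue=[] holders={T1,T4,T5}
Step 4: signal(T4) -> count=1 queue=[] holders={T1,T5}
Step 5: wait(T4) -> count=0 queue=[] holders={T1,T4,T5}
Step 6: wait(T2) -> count=0 queue=[T2] holders={T1,T4,T5}
Step 7: wait(T3) -> count=0 queue=[T2,T3] holders={T1,T4,T5}
Step 8: signal(T4) -> count=0 queue=[T3] holders={T1,T2,T5}
Step 9: signal(T5) -> count=0 queue=[] holders={T1,T2,T3}
Step 10: signal(T3) -> count=1 queue=[] holders={T1,T2}
Step 11: signal(T2) -> count=2 queue=[] holders={T1}
Step 12: wait(T4) -> count=1 queue=[] holders={T1,T4}
Step 13: wait(T2) -> count=0 queue=[] holders={T1,T2,T4}
Final holders: T1,T2,T4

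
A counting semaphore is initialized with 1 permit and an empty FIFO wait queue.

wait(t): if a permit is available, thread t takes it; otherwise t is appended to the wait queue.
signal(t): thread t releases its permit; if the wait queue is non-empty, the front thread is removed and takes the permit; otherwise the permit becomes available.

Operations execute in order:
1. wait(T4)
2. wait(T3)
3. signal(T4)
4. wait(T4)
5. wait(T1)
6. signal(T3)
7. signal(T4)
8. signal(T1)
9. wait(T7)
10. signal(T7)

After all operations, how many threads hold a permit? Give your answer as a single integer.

Step 1: wait(T4) -> count=0 queue=[] holders={T4}
Step 2: wait(T3) -> count=0 queue=[T3] holders={T4}
Step 3: signal(T4) -> count=0 queue=[] holders={T3}
Step 4: wait(T4) -> count=0 queue=[T4] holders={T3}
Step 5: wait(T1) -> count=0 queue=[T4,T1] holders={T3}
Step 6: signal(T3) -> count=0 queue=[T1] holders={T4}
Step 7: signal(T4) -> count=0 queue=[] holders={T1}
Step 8: signal(T1) -> count=1 queue=[] holders={none}
Step 9: wait(T7) -> count=0 queue=[] holders={T7}
Step 10: signal(T7) -> count=1 queue=[] holders={none}
Final holders: {none} -> 0 thread(s)

Answer: 0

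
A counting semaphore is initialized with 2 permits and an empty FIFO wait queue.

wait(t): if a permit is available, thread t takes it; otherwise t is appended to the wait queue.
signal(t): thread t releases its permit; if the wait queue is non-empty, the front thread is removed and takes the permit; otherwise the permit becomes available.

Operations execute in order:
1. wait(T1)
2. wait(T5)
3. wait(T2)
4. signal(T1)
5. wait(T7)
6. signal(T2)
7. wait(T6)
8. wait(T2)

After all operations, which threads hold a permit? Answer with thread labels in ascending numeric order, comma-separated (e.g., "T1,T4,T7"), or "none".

Step 1: wait(T1) -> count=1 queue=[] holders={T1}
Step 2: wait(T5) -> count=0 queue=[] holders={T1,T5}
Step 3: wait(T2) -> count=0 queue=[T2] holders={T1,T5}
Step 4: signal(T1) -> count=0 queue=[] holders={T2,T5}
Step 5: wait(T7) -> count=0 queue=[T7] holders={T2,T5}
Step 6: signal(T2) -> count=0 queue=[] holders={T5,T7}
Step 7: wait(T6) -> count=0 queue=[T6] holders={T5,T7}
Step 8: wait(T2) -> count=0 queue=[T6,T2] holders={T5,T7}
Final holders: T5,T7

Answer: T5,T7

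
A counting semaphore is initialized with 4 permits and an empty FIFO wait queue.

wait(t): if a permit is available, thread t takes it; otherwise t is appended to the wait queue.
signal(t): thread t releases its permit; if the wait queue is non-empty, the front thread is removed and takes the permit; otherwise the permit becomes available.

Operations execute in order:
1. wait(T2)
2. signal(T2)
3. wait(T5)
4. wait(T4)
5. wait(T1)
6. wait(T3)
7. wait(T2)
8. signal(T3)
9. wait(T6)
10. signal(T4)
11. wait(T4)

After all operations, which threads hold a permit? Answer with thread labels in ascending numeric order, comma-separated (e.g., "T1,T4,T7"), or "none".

Answer: T1,T2,T5,T6

Derivation:
Step 1: wait(T2) -> count=3 queue=[] holders={T2}
Step 2: signal(T2) -> count=4 queue=[] holders={none}
Step 3: wait(T5) -> count=3 queue=[] holders={T5}
Step 4: wait(T4) -> count=2 queue=[] holders={T4,T5}
Step 5: wait(T1) -> count=1 queue=[] holders={T1,T4,T5}
Step 6: wait(T3) -> count=0 queue=[] holders={T1,T3,T4,T5}
Step 7: wait(T2) -> count=0 queue=[T2] holders={T1,T3,T4,T5}
Step 8: signal(T3) -> count=0 queue=[] holders={T1,T2,T4,T5}
Step 9: wait(T6) -> count=0 queue=[T6] holders={T1,T2,T4,T5}
Step 10: signal(T4) -> count=0 queue=[] holders={T1,T2,T5,T6}
Step 11: wait(T4) -> count=0 queue=[T4] holders={T1,T2,T5,T6}
Final holders: T1,T2,T5,T6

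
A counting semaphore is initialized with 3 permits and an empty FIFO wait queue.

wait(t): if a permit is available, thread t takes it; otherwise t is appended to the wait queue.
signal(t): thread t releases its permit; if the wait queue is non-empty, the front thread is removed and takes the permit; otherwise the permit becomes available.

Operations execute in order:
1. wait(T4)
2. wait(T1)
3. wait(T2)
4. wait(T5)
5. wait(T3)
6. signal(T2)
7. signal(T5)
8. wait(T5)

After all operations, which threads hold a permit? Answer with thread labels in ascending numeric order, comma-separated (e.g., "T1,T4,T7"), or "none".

Step 1: wait(T4) -> count=2 queue=[] holders={T4}
Step 2: wait(T1) -> count=1 queue=[] holders={T1,T4}
Step 3: wait(T2) -> count=0 queue=[] holders={T1,T2,T4}
Step 4: wait(T5) -> count=0 queue=[T5] holders={T1,T2,T4}
Step 5: wait(T3) -> count=0 queue=[T5,T3] holders={T1,T2,T4}
Step 6: signal(T2) -> count=0 queue=[T3] holders={T1,T4,T5}
Step 7: signal(T5) -> count=0 queue=[] holders={T1,T3,T4}
Step 8: wait(T5) -> count=0 queue=[T5] holders={T1,T3,T4}
Final holders: T1,T3,T4

Answer: T1,T3,T4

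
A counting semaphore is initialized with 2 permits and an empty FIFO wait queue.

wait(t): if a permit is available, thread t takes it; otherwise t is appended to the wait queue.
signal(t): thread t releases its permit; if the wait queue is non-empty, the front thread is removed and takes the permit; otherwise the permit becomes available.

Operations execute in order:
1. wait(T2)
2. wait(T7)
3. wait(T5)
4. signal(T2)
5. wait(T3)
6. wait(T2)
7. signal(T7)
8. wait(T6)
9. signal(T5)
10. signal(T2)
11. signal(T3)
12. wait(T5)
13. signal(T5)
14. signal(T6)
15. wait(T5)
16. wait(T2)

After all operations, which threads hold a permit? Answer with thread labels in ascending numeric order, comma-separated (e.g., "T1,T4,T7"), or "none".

Step 1: wait(T2) -> count=1 queue=[] holders={T2}
Step 2: wait(T7) -> count=0 queue=[] holders={T2,T7}
Step 3: wait(T5) -> count=0 queue=[T5] holders={T2,T7}
Step 4: signal(T2) -> count=0 queue=[] holders={T5,T7}
Step 5: wait(T3) -> count=0 queue=[T3] holders={T5,T7}
Step 6: wait(T2) -> count=0 queue=[T3,T2] holders={T5,T7}
Step 7: signal(T7) -> count=0 queue=[T2] holders={T3,T5}
Step 8: wait(T6) -> count=0 queue=[T2,T6] holders={T3,T5}
Step 9: signal(T5) -> count=0 queue=[T6] holders={T2,T3}
Step 10: signal(T2) -> count=0 queue=[] holders={T3,T6}
Step 11: signal(T3) -> count=1 queue=[] holders={T6}
Step 12: wait(T5) -> count=0 queue=[] holders={T5,T6}
Step 13: signal(T5) -> count=1 queue=[] holders={T6}
Step 14: signal(T6) -> count=2 queue=[] holders={none}
Step 15: wait(T5) -> count=1 queue=[] holders={T5}
Step 16: wait(T2) -> count=0 queue=[] holders={T2,T5}
Final holders: T2,T5

Answer: T2,T5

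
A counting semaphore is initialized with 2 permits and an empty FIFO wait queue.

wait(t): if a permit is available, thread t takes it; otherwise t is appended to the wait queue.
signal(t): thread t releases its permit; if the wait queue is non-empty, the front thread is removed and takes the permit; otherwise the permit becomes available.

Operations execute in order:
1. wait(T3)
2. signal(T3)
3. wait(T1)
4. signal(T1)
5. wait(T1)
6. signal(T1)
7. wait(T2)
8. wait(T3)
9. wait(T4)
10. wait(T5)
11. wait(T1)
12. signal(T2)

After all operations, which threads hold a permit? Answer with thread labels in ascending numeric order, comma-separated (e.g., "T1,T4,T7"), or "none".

Step 1: wait(T3) -> count=1 queue=[] holders={T3}
Step 2: signal(T3) -> count=2 queue=[] holders={none}
Step 3: wait(T1) -> count=1 queue=[] holders={T1}
Step 4: signal(T1) -> count=2 queue=[] holders={none}
Step 5: wait(T1) -> count=1 queue=[] holders={T1}
Step 6: signal(T1) -> count=2 queue=[] holders={none}
Step 7: wait(T2) -> count=1 queue=[] holders={T2}
Step 8: wait(T3) -> count=0 queue=[] holders={T2,T3}
Step 9: wait(T4) -> count=0 queue=[T4] holders={T2,T3}
Step 10: wait(T5) -> count=0 queue=[T4,T5] holders={T2,T3}
Step 11: wait(T1) -> count=0 queue=[T4,T5,T1] holders={T2,T3}
Step 12: signal(T2) -> count=0 queue=[T5,T1] holders={T3,T4}
Final holders: T3,T4

Answer: T3,T4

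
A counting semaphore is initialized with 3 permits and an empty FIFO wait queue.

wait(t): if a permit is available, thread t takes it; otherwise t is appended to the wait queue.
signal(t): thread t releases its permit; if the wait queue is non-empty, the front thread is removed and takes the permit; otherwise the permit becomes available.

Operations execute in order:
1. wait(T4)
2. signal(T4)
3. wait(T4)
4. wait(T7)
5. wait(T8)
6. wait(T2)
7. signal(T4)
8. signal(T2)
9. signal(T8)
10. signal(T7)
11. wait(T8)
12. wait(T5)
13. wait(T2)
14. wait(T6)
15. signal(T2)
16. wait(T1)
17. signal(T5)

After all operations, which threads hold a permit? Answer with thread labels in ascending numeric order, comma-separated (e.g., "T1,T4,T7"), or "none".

Answer: T1,T6,T8

Derivation:
Step 1: wait(T4) -> count=2 queue=[] holders={T4}
Step 2: signal(T4) -> count=3 queue=[] holders={none}
Step 3: wait(T4) -> count=2 queue=[] holders={T4}
Step 4: wait(T7) -> count=1 queue=[] holders={T4,T7}
Step 5: wait(T8) -> count=0 queue=[] holders={T4,T7,T8}
Step 6: wait(T2) -> count=0 queue=[T2] holders={T4,T7,T8}
Step 7: signal(T4) -> count=0 queue=[] holders={T2,T7,T8}
Step 8: signal(T2) -> count=1 queue=[] holders={T7,T8}
Step 9: signal(T8) -> count=2 queue=[] holders={T7}
Step 10: signal(T7) -> count=3 queue=[] holders={none}
Step 11: wait(T8) -> count=2 queue=[] holders={T8}
Step 12: wait(T5) -> count=1 queue=[] holders={T5,T8}
Step 13: wait(T2) -> count=0 queue=[] holders={T2,T5,T8}
Step 14: wait(T6) -> count=0 queue=[T6] holders={T2,T5,T8}
Step 15: signal(T2) -> count=0 queue=[] holders={T5,T6,T8}
Step 16: wait(T1) -> count=0 queue=[T1] holders={T5,T6,T8}
Step 17: signal(T5) -> count=0 queue=[] holders={T1,T6,T8}
Final holders: T1,T6,T8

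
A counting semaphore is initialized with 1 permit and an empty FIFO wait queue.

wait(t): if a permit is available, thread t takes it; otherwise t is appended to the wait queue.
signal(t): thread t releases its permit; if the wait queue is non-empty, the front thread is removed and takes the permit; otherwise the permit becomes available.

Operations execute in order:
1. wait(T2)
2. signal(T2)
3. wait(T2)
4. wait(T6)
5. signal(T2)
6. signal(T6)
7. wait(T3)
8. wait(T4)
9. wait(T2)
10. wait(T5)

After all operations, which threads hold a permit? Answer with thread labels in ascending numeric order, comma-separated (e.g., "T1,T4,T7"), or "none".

Answer: T3

Derivation:
Step 1: wait(T2) -> count=0 queue=[] holders={T2}
Step 2: signal(T2) -> count=1 queue=[] holders={none}
Step 3: wait(T2) -> count=0 queue=[] holders={T2}
Step 4: wait(T6) -> count=0 queue=[T6] holders={T2}
Step 5: signal(T2) -> count=0 queue=[] holders={T6}
Step 6: signal(T6) -> count=1 queue=[] holders={none}
Step 7: wait(T3) -> count=0 queue=[] holders={T3}
Step 8: wait(T4) -> count=0 queue=[T4] holders={T3}
Step 9: wait(T2) -> count=0 queue=[T4,T2] holders={T3}
Step 10: wait(T5) -> count=0 queue=[T4,T2,T5] holders={T3}
Final holders: T3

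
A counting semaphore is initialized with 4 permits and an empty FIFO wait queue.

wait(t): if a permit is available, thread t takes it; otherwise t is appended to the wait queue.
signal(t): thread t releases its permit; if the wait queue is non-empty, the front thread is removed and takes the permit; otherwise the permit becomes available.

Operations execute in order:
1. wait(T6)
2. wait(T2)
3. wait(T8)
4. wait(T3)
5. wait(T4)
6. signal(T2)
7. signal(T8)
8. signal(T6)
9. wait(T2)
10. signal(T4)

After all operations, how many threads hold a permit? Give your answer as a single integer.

Answer: 2

Derivation:
Step 1: wait(T6) -> count=3 queue=[] holders={T6}
Step 2: wait(T2) -> count=2 queue=[] holders={T2,T6}
Step 3: wait(T8) -> count=1 queue=[] holders={T2,T6,T8}
Step 4: wait(T3) -> count=0 queue=[] holders={T2,T3,T6,T8}
Step 5: wait(T4) -> count=0 queue=[T4] holders={T2,T3,T6,T8}
Step 6: signal(T2) -> count=0 queue=[] holders={T3,T4,T6,T8}
Step 7: signal(T8) -> count=1 queue=[] holders={T3,T4,T6}
Step 8: signal(T6) -> count=2 queue=[] holders={T3,T4}
Step 9: wait(T2) -> count=1 queue=[] holders={T2,T3,T4}
Step 10: signal(T4) -> count=2 queue=[] holders={T2,T3}
Final holders: {T2,T3} -> 2 thread(s)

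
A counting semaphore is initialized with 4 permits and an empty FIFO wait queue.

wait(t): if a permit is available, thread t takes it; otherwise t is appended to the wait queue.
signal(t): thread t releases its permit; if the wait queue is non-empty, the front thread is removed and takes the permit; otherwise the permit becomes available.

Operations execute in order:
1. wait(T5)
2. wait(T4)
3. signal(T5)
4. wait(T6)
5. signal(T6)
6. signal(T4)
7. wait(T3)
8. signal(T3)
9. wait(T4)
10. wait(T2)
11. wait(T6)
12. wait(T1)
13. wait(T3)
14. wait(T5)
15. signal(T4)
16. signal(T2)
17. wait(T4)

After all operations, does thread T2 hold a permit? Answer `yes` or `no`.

Step 1: wait(T5) -> count=3 queue=[] holders={T5}
Step 2: wait(T4) -> count=2 queue=[] holders={T4,T5}
Step 3: signal(T5) -> count=3 queue=[] holders={T4}
Step 4: wait(T6) -> count=2 queue=[] holders={T4,T6}
Step 5: signal(T6) -> count=3 queue=[] holders={T4}
Step 6: signal(T4) -> count=4 queue=[] holders={none}
Step 7: wait(T3) -> count=3 queue=[] holders={T3}
Step 8: signal(T3) -> count=4 queue=[] holders={none}
Step 9: wait(T4) -> count=3 queue=[] holders={T4}
Step 10: wait(T2) -> count=2 queue=[] holders={T2,T4}
Step 11: wait(T6) -> count=1 queue=[] holders={T2,T4,T6}
Step 12: wait(T1) -> count=0 queue=[] holders={T1,T2,T4,T6}
Step 13: wait(T3) -> count=0 queue=[T3] holders={T1,T2,T4,T6}
Step 14: wait(T5) -> count=0 queue=[T3,T5] holders={T1,T2,T4,T6}
Step 15: signal(T4) -> count=0 queue=[T5] holders={T1,T2,T3,T6}
Step 16: signal(T2) -> count=0 queue=[] holders={T1,T3,T5,T6}
Step 17: wait(T4) -> count=0 queue=[T4] holders={T1,T3,T5,T6}
Final holders: {T1,T3,T5,T6} -> T2 not in holders

Answer: no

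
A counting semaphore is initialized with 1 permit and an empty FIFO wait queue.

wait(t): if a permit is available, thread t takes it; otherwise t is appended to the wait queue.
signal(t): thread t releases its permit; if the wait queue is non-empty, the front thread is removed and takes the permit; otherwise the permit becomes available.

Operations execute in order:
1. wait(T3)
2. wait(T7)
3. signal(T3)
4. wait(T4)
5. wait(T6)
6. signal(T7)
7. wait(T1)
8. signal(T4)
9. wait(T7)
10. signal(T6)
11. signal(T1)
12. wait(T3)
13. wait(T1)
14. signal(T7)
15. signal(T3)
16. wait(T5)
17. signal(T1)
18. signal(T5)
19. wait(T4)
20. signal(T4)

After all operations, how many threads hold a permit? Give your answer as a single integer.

Answer: 0

Derivation:
Step 1: wait(T3) -> count=0 queue=[] holders={T3}
Step 2: wait(T7) -> count=0 queue=[T7] holders={T3}
Step 3: signal(T3) -> count=0 queue=[] holders={T7}
Step 4: wait(T4) -> count=0 queue=[T4] holders={T7}
Step 5: wait(T6) -> count=0 queue=[T4,T6] holders={T7}
Step 6: signal(T7) -> count=0 queue=[T6] holders={T4}
Step 7: wait(T1) -> count=0 queue=[T6,T1] holders={T4}
Step 8: signal(T4) -> count=0 queue=[T1] holders={T6}
Step 9: wait(T7) -> count=0 queue=[T1,T7] holders={T6}
Step 10: signal(T6) -> count=0 queue=[T7] holders={T1}
Step 11: signal(T1) -> count=0 queue=[] holders={T7}
Step 12: wait(T3) -> count=0 queue=[T3] holders={T7}
Step 13: wait(T1) -> count=0 queue=[T3,T1] holders={T7}
Step 14: signal(T7) -> count=0 queue=[T1] holders={T3}
Step 15: signal(T3) -> count=0 queue=[] holders={T1}
Step 16: wait(T5) -> count=0 queue=[T5] holders={T1}
Step 17: signal(T1) -> count=0 queue=[] holders={T5}
Step 18: signal(T5) -> count=1 queue=[] holders={none}
Step 19: wait(T4) -> count=0 queue=[] holders={T4}
Step 20: signal(T4) -> count=1 queue=[] holders={none}
Final holders: {none} -> 0 thread(s)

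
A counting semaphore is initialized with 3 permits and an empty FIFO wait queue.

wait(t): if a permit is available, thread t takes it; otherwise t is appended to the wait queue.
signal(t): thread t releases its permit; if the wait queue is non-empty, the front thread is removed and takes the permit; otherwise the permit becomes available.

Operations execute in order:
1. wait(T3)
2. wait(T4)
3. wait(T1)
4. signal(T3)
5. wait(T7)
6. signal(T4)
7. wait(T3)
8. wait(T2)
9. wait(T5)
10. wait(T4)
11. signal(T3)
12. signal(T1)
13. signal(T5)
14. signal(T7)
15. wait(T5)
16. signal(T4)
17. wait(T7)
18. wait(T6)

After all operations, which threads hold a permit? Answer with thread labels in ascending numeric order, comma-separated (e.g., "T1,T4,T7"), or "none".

Step 1: wait(T3) -> count=2 queue=[] holders={T3}
Step 2: wait(T4) -> count=1 queue=[] holders={T3,T4}
Step 3: wait(T1) -> count=0 queue=[] holders={T1,T3,T4}
Step 4: signal(T3) -> count=1 queue=[] holders={T1,T4}
Step 5: wait(T7) -> count=0 queue=[] holders={T1,T4,T7}
Step 6: signal(T4) -> count=1 queue=[] holders={T1,T7}
Step 7: wait(T3) -> count=0 queue=[] holders={T1,T3,T7}
Step 8: wait(T2) -> count=0 queue=[T2] holders={T1,T3,T7}
Step 9: wait(T5) -> count=0 queue=[T2,T5] holders={T1,T3,T7}
Step 10: wait(T4) -> count=0 queue=[T2,T5,T4] holders={T1,T3,T7}
Step 11: signal(T3) -> count=0 queue=[T5,T4] holders={T1,T2,T7}
Step 12: signal(T1) -> count=0 queue=[T4] holders={T2,T5,T7}
Step 13: signal(T5) -> count=0 queue=[] holders={T2,T4,T7}
Step 14: signal(T7) -> count=1 queue=[] holders={T2,T4}
Step 15: wait(T5) -> count=0 queue=[] holders={T2,T4,T5}
Step 16: signal(T4) -> count=1 queue=[] holders={T2,T5}
Step 17: wait(T7) -> count=0 queue=[] holders={T2,T5,T7}
Step 18: wait(T6) -> count=0 queue=[T6] holders={T2,T5,T7}
Final holders: T2,T5,T7

Answer: T2,T5,T7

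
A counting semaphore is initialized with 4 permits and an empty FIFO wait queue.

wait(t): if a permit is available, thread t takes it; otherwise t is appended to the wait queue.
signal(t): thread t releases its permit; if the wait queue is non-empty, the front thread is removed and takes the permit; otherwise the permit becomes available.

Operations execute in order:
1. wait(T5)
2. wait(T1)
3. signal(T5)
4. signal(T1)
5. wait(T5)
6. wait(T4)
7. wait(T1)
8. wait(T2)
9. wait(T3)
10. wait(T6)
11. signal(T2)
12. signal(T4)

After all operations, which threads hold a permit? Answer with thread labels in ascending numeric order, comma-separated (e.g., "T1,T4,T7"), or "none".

Step 1: wait(T5) -> count=3 queue=[] holders={T5}
Step 2: wait(T1) -> count=2 queue=[] holders={T1,T5}
Step 3: signal(T5) -> count=3 queue=[] holders={T1}
Step 4: signal(T1) -> count=4 queue=[] holders={none}
Step 5: wait(T5) -> count=3 queue=[] holders={T5}
Step 6: wait(T4) -> count=2 queue=[] holders={T4,T5}
Step 7: wait(T1) -> count=1 queue=[] holders={T1,T4,T5}
Step 8: wait(T2) -> count=0 queue=[] holders={T1,T2,T4,T5}
Step 9: wait(T3) -> count=0 queue=[T3] holders={T1,T2,T4,T5}
Step 10: wait(T6) -> count=0 queue=[T3,T6] holders={T1,T2,T4,T5}
Step 11: signal(T2) -> count=0 queue=[T6] holders={T1,T3,T4,T5}
Step 12: signal(T4) -> count=0 queue=[] holders={T1,T3,T5,T6}
Final holders: T1,T3,T5,T6

Answer: T1,T3,T5,T6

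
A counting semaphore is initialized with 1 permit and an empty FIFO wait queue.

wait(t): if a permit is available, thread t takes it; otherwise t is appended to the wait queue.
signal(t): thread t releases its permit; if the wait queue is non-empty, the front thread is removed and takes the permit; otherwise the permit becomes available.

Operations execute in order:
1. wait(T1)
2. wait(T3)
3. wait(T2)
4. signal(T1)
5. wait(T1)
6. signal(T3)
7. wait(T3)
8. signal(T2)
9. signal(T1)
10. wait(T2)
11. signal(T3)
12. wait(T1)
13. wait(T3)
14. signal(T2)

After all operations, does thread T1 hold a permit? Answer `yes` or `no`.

Answer: yes

Derivation:
Step 1: wait(T1) -> count=0 queue=[] holders={T1}
Step 2: wait(T3) -> count=0 queue=[T3] holders={T1}
Step 3: wait(T2) -> count=0 queue=[T3,T2] holders={T1}
Step 4: signal(T1) -> count=0 queue=[T2] holders={T3}
Step 5: wait(T1) -> count=0 queue=[T2,T1] holders={T3}
Step 6: signal(T3) -> count=0 queue=[T1] holders={T2}
Step 7: wait(T3) -> count=0 queue=[T1,T3] holders={T2}
Step 8: signal(T2) -> count=0 queue=[T3] holders={T1}
Step 9: signal(T1) -> count=0 queue=[] holders={T3}
Step 10: wait(T2) -> count=0 queue=[T2] holders={T3}
Step 11: signal(T3) -> count=0 queue=[] holders={T2}
Step 12: wait(T1) -> count=0 queue=[T1] holders={T2}
Step 13: wait(T3) -> count=0 queue=[T1,T3] holders={T2}
Step 14: signal(T2) -> count=0 queue=[T3] holders={T1}
Final holders: {T1} -> T1 in holders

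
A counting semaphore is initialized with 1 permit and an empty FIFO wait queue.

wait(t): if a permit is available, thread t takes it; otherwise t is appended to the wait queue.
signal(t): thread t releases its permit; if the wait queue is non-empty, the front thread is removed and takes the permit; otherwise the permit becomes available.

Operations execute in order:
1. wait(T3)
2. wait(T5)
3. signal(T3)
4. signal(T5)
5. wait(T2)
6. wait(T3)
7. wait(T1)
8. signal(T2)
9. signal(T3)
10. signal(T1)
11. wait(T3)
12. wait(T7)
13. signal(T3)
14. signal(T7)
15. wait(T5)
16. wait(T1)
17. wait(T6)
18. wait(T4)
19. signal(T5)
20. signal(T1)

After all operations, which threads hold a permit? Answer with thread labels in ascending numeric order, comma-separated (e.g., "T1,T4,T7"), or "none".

Answer: T6

Derivation:
Step 1: wait(T3) -> count=0 queue=[] holders={T3}
Step 2: wait(T5) -> count=0 queue=[T5] holders={T3}
Step 3: signal(T3) -> count=0 queue=[] holders={T5}
Step 4: signal(T5) -> count=1 queue=[] holders={none}
Step 5: wait(T2) -> count=0 queue=[] holders={T2}
Step 6: wait(T3) -> count=0 queue=[T3] holders={T2}
Step 7: wait(T1) -> count=0 queue=[T3,T1] holders={T2}
Step 8: signal(T2) -> count=0 queue=[T1] holders={T3}
Step 9: signal(T3) -> count=0 queue=[] holders={T1}
Step 10: signal(T1) -> count=1 queue=[] holders={none}
Step 11: wait(T3) -> count=0 queue=[] holders={T3}
Step 12: wait(T7) -> count=0 queue=[T7] holders={T3}
Step 13: signal(T3) -> count=0 queue=[] holders={T7}
Step 14: signal(T7) -> count=1 queue=[] holders={none}
Step 15: wait(T5) -> count=0 queue=[] holders={T5}
Step 16: wait(T1) -> count=0 queue=[T1] holders={T5}
Step 17: wait(T6) -> count=0 queue=[T1,T6] holders={T5}
Step 18: wait(T4) -> count=0 queue=[T1,T6,T4] holders={T5}
Step 19: signal(T5) -> count=0 queue=[T6,T4] holders={T1}
Step 20: signal(T1) -> count=0 queue=[T4] holders={T6}
Final holders: T6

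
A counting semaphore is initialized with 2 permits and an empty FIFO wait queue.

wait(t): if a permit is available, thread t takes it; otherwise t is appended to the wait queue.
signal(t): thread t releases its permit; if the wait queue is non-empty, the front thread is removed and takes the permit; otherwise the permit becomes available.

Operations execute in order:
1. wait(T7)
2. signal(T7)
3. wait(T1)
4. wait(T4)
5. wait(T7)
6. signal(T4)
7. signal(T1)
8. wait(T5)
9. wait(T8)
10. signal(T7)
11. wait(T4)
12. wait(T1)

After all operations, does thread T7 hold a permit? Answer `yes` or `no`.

Answer: no

Derivation:
Step 1: wait(T7) -> count=1 queue=[] holders={T7}
Step 2: signal(T7) -> count=2 queue=[] holders={none}
Step 3: wait(T1) -> count=1 queue=[] holders={T1}
Step 4: wait(T4) -> count=0 queue=[] holders={T1,T4}
Step 5: wait(T7) -> count=0 queue=[T7] holders={T1,T4}
Step 6: signal(T4) -> count=0 queue=[] holders={T1,T7}
Step 7: signal(T1) -> count=1 queue=[] holders={T7}
Step 8: wait(T5) -> count=0 queue=[] holders={T5,T7}
Step 9: wait(T8) -> count=0 queue=[T8] holders={T5,T7}
Step 10: signal(T7) -> count=0 queue=[] holders={T5,T8}
Step 11: wait(T4) -> count=0 queue=[T4] holders={T5,T8}
Step 12: wait(T1) -> count=0 queue=[T4,T1] holders={T5,T8}
Final holders: {T5,T8} -> T7 not in holders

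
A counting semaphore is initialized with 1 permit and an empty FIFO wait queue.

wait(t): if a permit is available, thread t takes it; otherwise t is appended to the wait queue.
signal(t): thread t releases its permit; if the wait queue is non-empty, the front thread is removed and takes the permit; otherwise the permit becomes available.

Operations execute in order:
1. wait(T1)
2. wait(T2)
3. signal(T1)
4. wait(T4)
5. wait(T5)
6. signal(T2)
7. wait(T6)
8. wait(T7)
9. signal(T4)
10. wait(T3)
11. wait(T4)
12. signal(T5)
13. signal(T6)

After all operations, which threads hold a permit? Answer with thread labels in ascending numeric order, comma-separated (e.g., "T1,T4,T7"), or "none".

Step 1: wait(T1) -> count=0 queue=[] holders={T1}
Step 2: wait(T2) -> count=0 queue=[T2] holders={T1}
Step 3: signal(T1) -> count=0 queue=[] holders={T2}
Step 4: wait(T4) -> count=0 queue=[T4] holders={T2}
Step 5: wait(T5) -> count=0 queue=[T4,T5] holders={T2}
Step 6: signal(T2) -> count=0 queue=[T5] holders={T4}
Step 7: wait(T6) -> count=0 queue=[T5,T6] holders={T4}
Step 8: wait(T7) -> count=0 queue=[T5,T6,T7] holders={T4}
Step 9: signal(T4) -> count=0 queue=[T6,T7] holders={T5}
Step 10: wait(T3) -> count=0 queue=[T6,T7,T3] holders={T5}
Step 11: wait(T4) -> count=0 queue=[T6,T7,T3,T4] holders={T5}
Step 12: signal(T5) -> count=0 queue=[T7,T3,T4] holders={T6}
Step 13: signal(T6) -> count=0 queue=[T3,T4] holders={T7}
Final holders: T7

Answer: T7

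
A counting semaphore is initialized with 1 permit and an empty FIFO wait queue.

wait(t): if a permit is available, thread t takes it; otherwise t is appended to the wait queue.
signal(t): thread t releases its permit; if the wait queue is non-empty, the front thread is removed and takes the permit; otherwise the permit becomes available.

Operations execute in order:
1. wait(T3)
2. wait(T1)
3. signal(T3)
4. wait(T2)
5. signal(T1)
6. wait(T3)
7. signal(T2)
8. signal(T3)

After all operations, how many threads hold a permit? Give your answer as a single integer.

Step 1: wait(T3) -> count=0 queue=[] holders={T3}
Step 2: wait(T1) -> count=0 queue=[T1] holders={T3}
Step 3: signal(T3) -> count=0 queue=[] holders={T1}
Step 4: wait(T2) -> count=0 queue=[T2] holders={T1}
Step 5: signal(T1) -> count=0 queue=[] holders={T2}
Step 6: wait(T3) -> count=0 queue=[T3] holders={T2}
Step 7: signal(T2) -> count=0 queue=[] holders={T3}
Step 8: signal(T3) -> count=1 queue=[] holders={none}
Final holders: {none} -> 0 thread(s)

Answer: 0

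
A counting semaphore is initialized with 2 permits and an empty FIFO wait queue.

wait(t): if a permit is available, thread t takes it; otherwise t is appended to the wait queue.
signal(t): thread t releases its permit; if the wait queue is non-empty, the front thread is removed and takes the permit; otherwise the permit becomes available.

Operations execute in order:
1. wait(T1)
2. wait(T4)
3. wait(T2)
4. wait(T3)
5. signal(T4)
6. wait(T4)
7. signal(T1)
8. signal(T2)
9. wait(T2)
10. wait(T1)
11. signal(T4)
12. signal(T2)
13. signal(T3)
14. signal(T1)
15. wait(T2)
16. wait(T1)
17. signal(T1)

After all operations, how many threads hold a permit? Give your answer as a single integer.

Answer: 1

Derivation:
Step 1: wait(T1) -> count=1 queue=[] holders={T1}
Step 2: wait(T4) -> count=0 queue=[] holders={T1,T4}
Step 3: wait(T2) -> count=0 queue=[T2] holders={T1,T4}
Step 4: wait(T3) -> count=0 queue=[T2,T3] holders={T1,T4}
Step 5: signal(T4) -> count=0 queue=[T3] holders={T1,T2}
Step 6: wait(T4) -> count=0 queue=[T3,T4] holders={T1,T2}
Step 7: signal(T1) -> count=0 queue=[T4] holders={T2,T3}
Step 8: signal(T2) -> count=0 queue=[] holders={T3,T4}
Step 9: wait(T2) -> count=0 queue=[T2] holders={T3,T4}
Step 10: wait(T1) -> count=0 queue=[T2,T1] holders={T3,T4}
Step 11: signal(T4) -> count=0 queue=[T1] holders={T2,T3}
Step 12: signal(T2) -> count=0 queue=[] holders={T1,T3}
Step 13: signal(T3) -> count=1 queue=[] holders={T1}
Step 14: signal(T1) -> count=2 queue=[] holders={none}
Step 15: wait(T2) -> count=1 queue=[] holders={T2}
Step 16: wait(T1) -> count=0 queue=[] holders={T1,T2}
Step 17: signal(T1) -> count=1 queue=[] holders={T2}
Final holders: {T2} -> 1 thread(s)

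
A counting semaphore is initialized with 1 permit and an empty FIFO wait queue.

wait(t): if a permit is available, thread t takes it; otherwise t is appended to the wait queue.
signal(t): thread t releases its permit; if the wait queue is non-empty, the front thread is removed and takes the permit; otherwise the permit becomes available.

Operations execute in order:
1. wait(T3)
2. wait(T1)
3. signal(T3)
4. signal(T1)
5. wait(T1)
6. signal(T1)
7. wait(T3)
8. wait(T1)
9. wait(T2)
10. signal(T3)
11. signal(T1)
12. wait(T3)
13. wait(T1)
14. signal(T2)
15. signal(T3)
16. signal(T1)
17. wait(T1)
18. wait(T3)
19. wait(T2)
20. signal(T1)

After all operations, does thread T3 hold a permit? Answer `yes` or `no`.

Step 1: wait(T3) -> count=0 queue=[] holders={T3}
Step 2: wait(T1) -> count=0 queue=[T1] holders={T3}
Step 3: signal(T3) -> count=0 queue=[] holders={T1}
Step 4: signal(T1) -> count=1 queue=[] holders={none}
Step 5: wait(T1) -> count=0 queue=[] holders={T1}
Step 6: signal(T1) -> count=1 queue=[] holders={none}
Step 7: wait(T3) -> count=0 queue=[] holders={T3}
Step 8: wait(T1) -> count=0 queue=[T1] holders={T3}
Step 9: wait(T2) -> count=0 queue=[T1,T2] holders={T3}
Step 10: signal(T3) -> count=0 queue=[T2] holders={T1}
Step 11: signal(T1) -> count=0 queue=[] holders={T2}
Step 12: wait(T3) -> count=0 queue=[T3] holders={T2}
Step 13: wait(T1) -> count=0 queue=[T3,T1] holders={T2}
Step 14: signal(T2) -> count=0 queue=[T1] holders={T3}
Step 15: signal(T3) -> count=0 queue=[] holders={T1}
Step 16: signal(T1) -> count=1 queue=[] holders={none}
Step 17: wait(T1) -> count=0 queue=[] holders={T1}
Step 18: wait(T3) -> count=0 queue=[T3] holders={T1}
Step 19: wait(T2) -> count=0 queue=[T3,T2] holders={T1}
Step 20: signal(T1) -> count=0 queue=[T2] holders={T3}
Final holders: {T3} -> T3 in holders

Answer: yes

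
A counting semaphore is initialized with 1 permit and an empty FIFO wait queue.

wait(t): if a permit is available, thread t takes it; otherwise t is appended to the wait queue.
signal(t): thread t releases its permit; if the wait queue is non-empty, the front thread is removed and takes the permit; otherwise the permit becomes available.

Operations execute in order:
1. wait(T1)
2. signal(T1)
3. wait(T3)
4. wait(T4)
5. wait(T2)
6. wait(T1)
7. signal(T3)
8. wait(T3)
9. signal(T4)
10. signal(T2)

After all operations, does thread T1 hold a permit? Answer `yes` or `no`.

Step 1: wait(T1) -> count=0 queue=[] holders={T1}
Step 2: signal(T1) -> count=1 queue=[] holders={none}
Step 3: wait(T3) -> count=0 queue=[] holders={T3}
Step 4: wait(T4) -> count=0 queue=[T4] holders={T3}
Step 5: wait(T2) -> count=0 queue=[T4,T2] holders={T3}
Step 6: wait(T1) -> count=0 queue=[T4,T2,T1] holders={T3}
Step 7: signal(T3) -> count=0 queue=[T2,T1] holders={T4}
Step 8: wait(T3) -> count=0 queue=[T2,T1,T3] holders={T4}
Step 9: signal(T4) -> count=0 queue=[T1,T3] holders={T2}
Step 10: signal(T2) -> count=0 queue=[T3] holders={T1}
Final holders: {T1} -> T1 in holders

Answer: yes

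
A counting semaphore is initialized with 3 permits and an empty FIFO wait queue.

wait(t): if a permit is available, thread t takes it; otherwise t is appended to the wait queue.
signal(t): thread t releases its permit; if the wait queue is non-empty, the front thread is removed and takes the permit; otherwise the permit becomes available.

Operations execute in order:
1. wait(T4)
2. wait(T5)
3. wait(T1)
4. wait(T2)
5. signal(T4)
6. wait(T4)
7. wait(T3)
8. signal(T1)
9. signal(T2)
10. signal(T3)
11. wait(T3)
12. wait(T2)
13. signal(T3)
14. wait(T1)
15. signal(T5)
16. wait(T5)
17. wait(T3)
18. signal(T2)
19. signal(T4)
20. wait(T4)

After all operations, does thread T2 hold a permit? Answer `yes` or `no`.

Step 1: wait(T4) -> count=2 queue=[] holders={T4}
Step 2: wait(T5) -> count=1 queue=[] holders={T4,T5}
Step 3: wait(T1) -> count=0 queue=[] holders={T1,T4,T5}
Step 4: wait(T2) -> count=0 queue=[T2] holders={T1,T4,T5}
Step 5: signal(T4) -> count=0 queue=[] holders={T1,T2,T5}
Step 6: wait(T4) -> count=0 queue=[T4] holders={T1,T2,T5}
Step 7: wait(T3) -> count=0 queue=[T4,T3] holders={T1,T2,T5}
Step 8: signal(T1) -> count=0 queue=[T3] holders={T2,T4,T5}
Step 9: signal(T2) -> count=0 queue=[] holders={T3,T4,T5}
Step 10: signal(T3) -> count=1 queue=[] holders={T4,T5}
Step 11: wait(T3) -> count=0 queue=[] holders={T3,T4,T5}
Step 12: wait(T2) -> count=0 queue=[T2] holders={T3,T4,T5}
Step 13: signal(T3) -> count=0 queue=[] holders={T2,T4,T5}
Step 14: wait(T1) -> count=0 queue=[T1] holders={T2,T4,T5}
Step 15: signal(T5) -> count=0 queue=[] holders={T1,T2,T4}
Step 16: wait(T5) -> count=0 queue=[T5] holders={T1,T2,T4}
Step 17: wait(T3) -> count=0 queue=[T5,T3] holders={T1,T2,T4}
Step 18: signal(T2) -> count=0 queue=[T3] holders={T1,T4,T5}
Step 19: signal(T4) -> count=0 queue=[] holders={T1,T3,T5}
Step 20: wait(T4) -> count=0 queue=[T4] holders={T1,T3,T5}
Final holders: {T1,T3,T5} -> T2 not in holders

Answer: no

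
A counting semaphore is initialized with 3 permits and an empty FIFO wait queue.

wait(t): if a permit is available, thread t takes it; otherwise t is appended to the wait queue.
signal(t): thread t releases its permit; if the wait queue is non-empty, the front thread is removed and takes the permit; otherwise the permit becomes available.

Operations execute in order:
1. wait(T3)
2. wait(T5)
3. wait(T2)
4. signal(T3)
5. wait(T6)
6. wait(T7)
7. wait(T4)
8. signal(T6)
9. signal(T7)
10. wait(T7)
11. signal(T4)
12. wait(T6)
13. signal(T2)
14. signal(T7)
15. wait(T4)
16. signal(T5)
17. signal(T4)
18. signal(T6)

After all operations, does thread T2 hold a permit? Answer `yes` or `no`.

Step 1: wait(T3) -> count=2 queue=[] holders={T3}
Step 2: wait(T5) -> count=1 queue=[] holders={T3,T5}
Step 3: wait(T2) -> count=0 queue=[] holders={T2,T3,T5}
Step 4: signal(T3) -> count=1 queue=[] holders={T2,T5}
Step 5: wait(T6) -> count=0 queue=[] holders={T2,T5,T6}
Step 6: wait(T7) -> count=0 queue=[T7] holders={T2,T5,T6}
Step 7: wait(T4) -> count=0 queue=[T7,T4] holders={T2,T5,T6}
Step 8: signal(T6) -> count=0 queue=[T4] holders={T2,T5,T7}
Step 9: signal(T7) -> count=0 queue=[] holders={T2,T4,T5}
Step 10: wait(T7) -> count=0 queue=[T7] holders={T2,T4,T5}
Step 11: signal(T4) -> count=0 queue=[] holders={T2,T5,T7}
Step 12: wait(T6) -> count=0 queue=[T6] holders={T2,T5,T7}
Step 13: signal(T2) -> count=0 queue=[] holders={T5,T6,T7}
Step 14: signal(T7) -> count=1 queue=[] holders={T5,T6}
Step 15: wait(T4) -> count=0 queue=[] holders={T4,T5,T6}
Step 16: signal(T5) -> count=1 queue=[] holders={T4,T6}
Step 17: signal(T4) -> count=2 queue=[] holders={T6}
Step 18: signal(T6) -> count=3 queue=[] holders={none}
Final holders: {none} -> T2 not in holders

Answer: no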